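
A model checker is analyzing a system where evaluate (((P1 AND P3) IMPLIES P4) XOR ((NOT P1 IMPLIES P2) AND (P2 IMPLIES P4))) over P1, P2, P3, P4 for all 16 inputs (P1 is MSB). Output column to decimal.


Formula: (((P1 AND P3) IMPLIES P4) XOR ((NOT P1 IMPLIES P2) AND (P2 IMPLIES P4))) over P1, P2, P3, P4 (16 rows)
Evaluate each row (bits = P1,P2,P3,P4, MSB first):
  row 0 [0000]: (((0 AND 0) IMPLIES 0) XOR ((NOT 0 IMPLIES 0) AND (0 IMPLIES 0))) -> 1
  row 1 [0001]: (((0 AND 0) IMPLIES 1) XOR ((NOT 0 IMPLIES 0) AND (0 IMPLIES 1))) -> 1
  row 2 [0010]: (((0 AND 1) IMPLIES 0) XOR ((NOT 0 IMPLIES 0) AND (0 IMPLIES 0))) -> 1
  row 3 [0011]: (((0 AND 1) IMPLIES 1) XOR ((NOT 0 IMPLIES 0) AND (0 IMPLIES 1))) -> 1
  row 4 [0100]: (((0 AND 0) IMPLIES 0) XOR ((NOT 0 IMPLIES 1) AND (1 IMPLIES 0))) -> 1
  row 5 [0101]: (((0 AND 0) IMPLIES 1) XOR ((NOT 0 IMPLIES 1) AND (1 IMPLIES 1))) -> 0
  row 6 [0110]: (((0 AND 1) IMPLIES 0) XOR ((NOT 0 IMPLIES 1) AND (1 IMPLIES 0))) -> 1
  row 7 [0111]: (((0 AND 1) IMPLIES 1) XOR ((NOT 0 IMPLIES 1) AND (1 IMPLIES 1))) -> 0
  row 8 [1000]: (((1 AND 0) IMPLIES 0) XOR ((NOT 1 IMPLIES 0) AND (0 IMPLIES 0))) -> 0
  row 9 [1001]: (((1 AND 0) IMPLIES 1) XOR ((NOT 1 IMPLIES 0) AND (0 IMPLIES 1))) -> 0
  row 10 [1010]: (((1 AND 1) IMPLIES 0) XOR ((NOT 1 IMPLIES 0) AND (0 IMPLIES 0))) -> 1
  row 11 [1011]: (((1 AND 1) IMPLIES 1) XOR ((NOT 1 IMPLIES 0) AND (0 IMPLIES 1))) -> 0
  row 12 [1100]: (((1 AND 0) IMPLIES 0) XOR ((NOT 1 IMPLIES 1) AND (1 IMPLIES 0))) -> 1
  row 13 [1101]: (((1 AND 0) IMPLIES 1) XOR ((NOT 1 IMPLIES 1) AND (1 IMPLIES 1))) -> 0
  row 14 [1110]: (((1 AND 1) IMPLIES 0) XOR ((NOT 1 IMPLIES 1) AND (1 IMPLIES 0))) -> 0
  row 15 [1111]: (((1 AND 1) IMPLIES 1) XOR ((NOT 1 IMPLIES 1) AND (1 IMPLIES 1))) -> 0
Full result column, 4 rows per line (P1,P2 fixed per line; P3,P4 runs 00..11 left to right):
  rows 0-3 [P1,P2=00]: 1111  = hex F
  rows 4-7 [P1,P2=01]: 1010  = hex A
  rows 8-11 [P1,P2=10]: 0010  = hex 2
  rows 12-15 [P1,P2=11]: 1000  = hex 8
Output column (row 0 .. row 15) = 1111101000101000
Output column grouped in 4s = 1111 1010 0010 1000 = 0xFA28
Convert to decimal digit by digit (value = value*16 + digit):
  F -> 15
  15*16 + 10 (A) = 250
  250*16 + 2 = 4002
  4002*16 + 8 = 64040
Decimal = 64040

64040


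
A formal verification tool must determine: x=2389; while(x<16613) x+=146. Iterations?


Step 1: x goes from 2389 toward 16613 by 146; the body runs while x<16613, so iterations = ceil((bound-start)/step)
Step 2: Distance=14224
Step 3: ceil(14224/146)=98

98


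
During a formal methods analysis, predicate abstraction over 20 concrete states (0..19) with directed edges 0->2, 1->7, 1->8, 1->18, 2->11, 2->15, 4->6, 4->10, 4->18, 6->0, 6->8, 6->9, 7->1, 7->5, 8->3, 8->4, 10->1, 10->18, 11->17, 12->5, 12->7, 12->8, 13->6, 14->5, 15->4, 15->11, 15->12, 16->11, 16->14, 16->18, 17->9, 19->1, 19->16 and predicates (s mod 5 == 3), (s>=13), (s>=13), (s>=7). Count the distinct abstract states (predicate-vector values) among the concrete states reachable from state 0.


BFS from 0:
Concrete reachable: {0, 1, 2, 3, 4, 5, 6, 7, 8, 9, 10, 11, 12, 15, 17, 18}
Abstract via predicates (s mod 5 == 3), (s>=13), (s>=13), (s>=7):
  (0,0,0,0) <- {0, 1, 2, 4, 5, 6}
  (0,0,0,1) <- {7, 9, 10, 11, 12}
  (0,1,1,1) <- {15, 17}
  (1,0,0,0) <- {3}
  (1,0,0,1) <- {8}
  (1,1,1,1) <- {18}
Distinct abstract states = 6

6


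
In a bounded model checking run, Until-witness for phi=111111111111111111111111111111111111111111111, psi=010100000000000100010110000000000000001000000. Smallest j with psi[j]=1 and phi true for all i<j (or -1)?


(phi U psi) at 0: need smallest j with psi[j]=1 and phi[i]=1 for all i in [0,j).
Scan from step 0:
  step 0: phi=1, psi=0 -> continue
  step 1: psi=1 and phi held for [0,1) -> witness found
Witness step = 1

1


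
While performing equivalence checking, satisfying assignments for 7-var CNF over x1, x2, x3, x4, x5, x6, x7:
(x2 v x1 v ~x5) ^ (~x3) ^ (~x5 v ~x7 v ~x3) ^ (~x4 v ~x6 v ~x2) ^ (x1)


CNF with 5 clauses over 7 vars (128 assignments).
An assignment satisfies CNF iff every clause has >=1 true literal.
Check each row (bits = x1,x2,x3,x4,x5,x6,x7; clause T/F shown):
  row 0 [0000000]: clauses=TTTTF -> 0
  row 1 [0000001]: clauses=TTTTF -> 0
  row 2 [0000010]: clauses=TTTTF -> 0
  row 3 [0000011]: clauses=TTTTF -> 0
  row 4 [0000100]: clauses=FTTTF -> 0
  (every remaining row is evaluated the same way; all 128 results are listed next)
Full result column, 8 rows per line (x1,x2,x3,x4 fixed per line; x5,x6,x7 runs 000..111 left to right):
  rows 0-7 [x1,x2,x3,x4=0000]: 00000000  (ones: 0)
  rows 8-15 [x1,x2,x3,x4=0001]: 00000000  (ones: 0)
  rows 16-23 [x1,x2,x3,x4=0010]: 00000000  (ones: 0)
  rows 24-31 [x1,x2,x3,x4=0011]: 00000000  (ones: 0)
  rows 32-39 [x1,x2,x3,x4=0100]: 00000000  (ones: 0)
  rows 40-47 [x1,x2,x3,x4=0101]: 00000000  (ones: 0)
  rows 48-55 [x1,x2,x3,x4=0110]: 00000000  (ones: 0)
  rows 56-63 [x1,x2,x3,x4=0111]: 00000000  (ones: 0)
  rows 64-71 [x1,x2,x3,x4=1000]: 11111111  (ones: 8)
  rows 72-79 [x1,x2,x3,x4=1001]: 11111111  (ones: 8)
  rows 80-87 [x1,x2,x3,x4=1010]: 00000000  (ones: 0)
  rows 88-95 [x1,x2,x3,x4=1011]: 00000000  (ones: 0)
  rows 96-103 [x1,x2,x3,x4=1100]: 11111111  (ones: 8)
  rows 104-111 [x1,x2,x3,x4=1101]: 11001100  (ones: 4)
  rows 112-119 [x1,x2,x3,x4=1110]: 00000000  (ones: 0)
  rows 120-127 [x1,x2,x3,x4=1111]: 00000000  (ones: 0)
Satisfying assignments = 0+0+0+0+0+0+0+0+8+8+0+0+8+4+0+0 = 28

28


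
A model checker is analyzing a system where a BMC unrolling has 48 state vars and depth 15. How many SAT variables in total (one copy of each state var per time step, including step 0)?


BMC unrolls to depth k, creating one copy of each state var for steps 0..k.
Step count = 15 + 1 = 16 (steps 0 through 15)
Vars per step = 48
Total = 48 * 16 = 768

768


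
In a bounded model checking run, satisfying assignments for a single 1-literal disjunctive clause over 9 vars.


Step 1: Total=2^9=512
Step 2: Unsat when all 1 false: 2^8=256
Step 3: Sat=512-256=256

256


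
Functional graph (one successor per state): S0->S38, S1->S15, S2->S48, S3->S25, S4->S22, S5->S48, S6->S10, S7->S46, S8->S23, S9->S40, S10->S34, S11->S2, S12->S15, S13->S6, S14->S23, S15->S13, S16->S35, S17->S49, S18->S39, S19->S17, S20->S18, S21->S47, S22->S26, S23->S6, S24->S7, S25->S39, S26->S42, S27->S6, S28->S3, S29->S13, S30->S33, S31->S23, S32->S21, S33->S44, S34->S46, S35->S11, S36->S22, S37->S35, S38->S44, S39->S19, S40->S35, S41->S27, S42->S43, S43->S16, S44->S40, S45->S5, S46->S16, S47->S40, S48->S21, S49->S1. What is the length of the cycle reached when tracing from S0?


Trace from S0 until a state repeats:
  S0 -> S38 -> S44 -> S40 -> S35 -> S11 -> S2 -> S48 -> S21 -> S47 -> S40
S40 first seen at step 3, revisited at step 10.
Cycle length = 10 - 3 = 7

7


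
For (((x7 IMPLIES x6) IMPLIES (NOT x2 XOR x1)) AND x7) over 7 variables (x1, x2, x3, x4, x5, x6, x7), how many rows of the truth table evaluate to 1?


Formula: (((x7 IMPLIES x6) IMPLIES (NOT x2 XOR x1)) AND x7) over 7 vars (128 rows)
Evaluate each row (x1, x2, x3, x4, x5, x6, x7 as bits, MSB first):
  row 0 [0000000]: (((0 IMPLIES 0) IMPLIES (NOT 0 XOR 0)) AND 0) -> 0
  row 1 [0000001]: (((1 IMPLIES 0) IMPLIES (NOT 0 XOR 0)) AND 1) -> 1
  row 2 [0000010]: (((0 IMPLIES 1) IMPLIES (NOT 0 XOR 0)) AND 0) -> 0
  row 3 [0000011]: (((1 IMPLIES 1) IMPLIES (NOT 0 XOR 0)) AND 1) -> 1
  row 4 [0000100]: (((0 IMPLIES 0) IMPLIES (NOT 0 XOR 0)) AND 0) -> 0
  (every remaining row is evaluated the same way; all 128 results are listed next)
Full result column, 8 rows per line (x1,x2,x3,x4 fixed per line; x5,x6,x7 runs 000..111 left to right):
  rows 0-7 [x1,x2,x3,x4=0000]: 01010101  (ones: 4)
  rows 8-15 [x1,x2,x3,x4=0001]: 01010101  (ones: 4)
  rows 16-23 [x1,x2,x3,x4=0010]: 01010101  (ones: 4)
  rows 24-31 [x1,x2,x3,x4=0011]: 01010101  (ones: 4)
  rows 32-39 [x1,x2,x3,x4=0100]: 01000100  (ones: 2)
  rows 40-47 [x1,x2,x3,x4=0101]: 01000100  (ones: 2)
  rows 48-55 [x1,x2,x3,x4=0110]: 01000100  (ones: 2)
  rows 56-63 [x1,x2,x3,x4=0111]: 01000100  (ones: 2)
  rows 64-71 [x1,x2,x3,x4=1000]: 01000100  (ones: 2)
  rows 72-79 [x1,x2,x3,x4=1001]: 01000100  (ones: 2)
  rows 80-87 [x1,x2,x3,x4=1010]: 01000100  (ones: 2)
  rows 88-95 [x1,x2,x3,x4=1011]: 01000100  (ones: 2)
  rows 96-103 [x1,x2,x3,x4=1100]: 01010101  (ones: 4)
  rows 104-111 [x1,x2,x3,x4=1101]: 01010101  (ones: 4)
  rows 112-119 [x1,x2,x3,x4=1110]: 01010101  (ones: 4)
  rows 120-127 [x1,x2,x3,x4=1111]: 01010101  (ones: 4)
Count of 1-rows = 4+4+4+4+2+2+2+2+2+2+2+2+4+4+4+4 = 48

48


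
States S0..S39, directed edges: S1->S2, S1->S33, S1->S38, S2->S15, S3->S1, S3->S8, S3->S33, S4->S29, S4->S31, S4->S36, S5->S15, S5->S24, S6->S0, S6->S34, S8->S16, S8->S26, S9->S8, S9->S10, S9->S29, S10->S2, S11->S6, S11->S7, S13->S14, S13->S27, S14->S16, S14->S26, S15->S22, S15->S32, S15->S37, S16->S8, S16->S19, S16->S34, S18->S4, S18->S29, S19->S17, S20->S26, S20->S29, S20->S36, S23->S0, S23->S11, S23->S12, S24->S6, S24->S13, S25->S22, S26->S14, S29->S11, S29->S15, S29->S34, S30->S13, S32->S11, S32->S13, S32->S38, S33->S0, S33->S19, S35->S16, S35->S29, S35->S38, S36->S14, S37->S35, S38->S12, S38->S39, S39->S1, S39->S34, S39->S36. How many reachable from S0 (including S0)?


BFS from S0:
  layer 0: {S0}
Reachable set: {S0}
Count = 1

1


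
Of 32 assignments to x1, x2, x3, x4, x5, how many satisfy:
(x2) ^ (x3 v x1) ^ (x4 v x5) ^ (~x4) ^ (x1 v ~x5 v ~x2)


CNF with 5 clauses over 5 vars (32 assignments).
An assignment satisfies CNF iff every clause has >=1 true literal.
Check each row (bits = x1,x2,x3,x4,x5; clause T/F shown):
  row 0 [00000]: clauses=FFFTT -> 0
  row 1 [00001]: clauses=FFTTT -> 0
  row 2 [00010]: clauses=FFTFT -> 0
  row 3 [00011]: clauses=FFTFT -> 0
  row 4 [00100]: clauses=FTFTT -> 0
  row 5 [00101]: clauses=FTTTT -> 0
  row 6 [00110]: clauses=FTTFT -> 0
  row 7 [00111]: clauses=FTTFT -> 0
  row 8 [01000]: clauses=TFFTT -> 0
  row 9 [01001]: clauses=TFTTF -> 0
  row 10 [01010]: clauses=TFTFT -> 0
  row 11 [01011]: clauses=TFTFF -> 0
  row 12 [01100]: clauses=TTFTT -> 0
  row 13 [01101]: clauses=TTTTF -> 0
  row 14 [01110]: clauses=TTTFT -> 0
  row 15 [01111]: clauses=TTTFF -> 0
  row 16 [10000]: clauses=FTFTT -> 0
  row 17 [10001]: clauses=FTTTT -> 0
  row 18 [10010]: clauses=FTTFT -> 0
  row 19 [10011]: clauses=FTTFT -> 0
  row 20 [10100]: clauses=FTFTT -> 0
  row 21 [10101]: clauses=FTTTT -> 0
  row 22 [10110]: clauses=FTTFT -> 0
  row 23 [10111]: clauses=FTTFT -> 0
  row 24 [11000]: clauses=TTFTT -> 0
  row 25 [11001]: clauses=TTTTT -> 1
  row 26 [11010]: clauses=TTTFT -> 0
  row 27 [11011]: clauses=TTTFT -> 0
  row 28 [11100]: clauses=TTFTT -> 0
  row 29 [11101]: clauses=TTTTT -> 1
  row 30 [11110]: clauses=TTTFT -> 0
  row 31 [11111]: clauses=TTTFT -> 0
Full result column, 8 rows per line (x1,x2 fixed per line; x3,x4,x5 runs 000..111 left to right):
  rows 0-7 [x1,x2=00]: 00000000  (ones: 0)
  rows 8-15 [x1,x2=01]: 00000000  (ones: 0)
  rows 16-23 [x1,x2=10]: 00000000  (ones: 0)
  rows 24-31 [x1,x2=11]: 01000100  (ones: 2)
Satisfying assignments = 0+0+0+2 = 2

2


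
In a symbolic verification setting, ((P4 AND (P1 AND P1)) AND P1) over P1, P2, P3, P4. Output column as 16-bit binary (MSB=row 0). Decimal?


Formula: ((P4 AND (P1 AND P1)) AND P1) over P1, P2, P3, P4 (16 rows)
Evaluate each row (bits = P1,P2,P3,P4, MSB first):
  row 0 [0000]: ((0 AND (0 AND 0)) AND 0) -> 0
  row 1 [0001]: ((1 AND (0 AND 0)) AND 0) -> 0
  row 2 [0010]: ((0 AND (0 AND 0)) AND 0) -> 0
  row 3 [0011]: ((1 AND (0 AND 0)) AND 0) -> 0
  row 4 [0100]: ((0 AND (0 AND 0)) AND 0) -> 0
  row 5 [0101]: ((1 AND (0 AND 0)) AND 0) -> 0
  row 6 [0110]: ((0 AND (0 AND 0)) AND 0) -> 0
  row 7 [0111]: ((1 AND (0 AND 0)) AND 0) -> 0
  row 8 [1000]: ((0 AND (1 AND 1)) AND 1) -> 0
  row 9 [1001]: ((1 AND (1 AND 1)) AND 1) -> 1
  row 10 [1010]: ((0 AND (1 AND 1)) AND 1) -> 0
  row 11 [1011]: ((1 AND (1 AND 1)) AND 1) -> 1
  row 12 [1100]: ((0 AND (1 AND 1)) AND 1) -> 0
  row 13 [1101]: ((1 AND (1 AND 1)) AND 1) -> 1
  row 14 [1110]: ((0 AND (1 AND 1)) AND 1) -> 0
  row 15 [1111]: ((1 AND (1 AND 1)) AND 1) -> 1
Full result column, 4 rows per line (P1,P2 fixed per line; P3,P4 runs 00..11 left to right):
  rows 0-3 [P1,P2=00]: 0000  = hex 0
  rows 4-7 [P1,P2=01]: 0000  = hex 0
  rows 8-11 [P1,P2=10]: 0101  = hex 5
  rows 12-15 [P1,P2=11]: 0101  = hex 5
Output column (row 0 .. row 15) = 0000000001010101
Output column grouped in 4s = 0000 0000 0101 0101 = 0x0055
Convert to decimal digit by digit (value = value*16 + digit):
  0 -> 0
  0*16 + 0 = 0
  0*16 + 5 = 5
  5*16 + 5 = 85
Decimal = 85

85


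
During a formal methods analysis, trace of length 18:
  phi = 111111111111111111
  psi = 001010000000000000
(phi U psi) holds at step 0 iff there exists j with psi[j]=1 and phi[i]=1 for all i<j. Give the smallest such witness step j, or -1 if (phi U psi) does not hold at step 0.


(phi U psi) at 0: need smallest j with psi[j]=1 and phi[i]=1 for all i in [0,j).
Scan from step 0:
  step 0: phi=1, psi=0 -> continue
  step 1: phi=1, psi=0 -> continue
  step 2: psi=1 and phi held for [0,2) -> witness found
Witness step = 2

2


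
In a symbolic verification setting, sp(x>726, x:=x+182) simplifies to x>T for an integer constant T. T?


Formula: sp(P, x:=E) = exists old_x. (x = E[old_x/x]) AND P[old_x/x] (old_x is the value of x before the assignment; eliminate old_x by solving x = E[old_x/x] for old_x)
Step 1: Precondition P: x>726, i.e. old_x > 726
Step 2: Assignment gives x = old_x + 182, so old_x = x - 182
Step 3: Substitute into P: x - 182 > 726
Step 4: Simplify: x > 726+182 = 908

908


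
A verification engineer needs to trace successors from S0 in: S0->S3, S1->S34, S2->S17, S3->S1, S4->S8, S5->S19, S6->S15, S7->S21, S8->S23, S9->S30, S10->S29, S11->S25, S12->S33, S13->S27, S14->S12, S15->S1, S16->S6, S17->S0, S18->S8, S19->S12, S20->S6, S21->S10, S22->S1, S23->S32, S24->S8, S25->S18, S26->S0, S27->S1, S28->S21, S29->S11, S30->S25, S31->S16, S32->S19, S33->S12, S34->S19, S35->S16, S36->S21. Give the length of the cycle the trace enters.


Trace from S0 until a state repeats:
  S0 -> S3 -> S1 -> S34 -> S19 -> S12 -> S33 -> S12
S12 first seen at step 5, revisited at step 7.
Cycle length = 7 - 5 = 2

2


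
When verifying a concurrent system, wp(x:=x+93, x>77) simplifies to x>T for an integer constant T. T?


Formula: wp(x:=E, P) = P[E/x] (substitute E for x in postcondition)
Step 1: Postcondition: x>77
Step 2: Substitute x+93 for x: x+93>77
Step 3: Solve for x: x > 77-93 = -16

-16


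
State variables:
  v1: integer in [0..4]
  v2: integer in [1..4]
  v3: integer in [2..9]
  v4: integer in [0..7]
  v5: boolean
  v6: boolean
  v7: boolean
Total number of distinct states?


State space = product of domain sizes of all variables.
Domain sizes:
  v1 (integer in [0..4]): 5
  v2 (integer in [1..4]): 4
  v3 (integer in [2..9]): 8
  v4 (integer in [0..7]): 8
  v5 (boolean): 2
  v6 (boolean): 2
  v7 (boolean): 2
Product = 5 * 4 * 8 * 8 * 2 * 2 * 2 = 10240

10240


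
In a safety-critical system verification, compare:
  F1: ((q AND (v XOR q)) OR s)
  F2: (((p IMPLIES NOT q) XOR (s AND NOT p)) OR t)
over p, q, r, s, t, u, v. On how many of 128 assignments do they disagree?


F1 = ((q AND (v XOR q)) OR s)
F2 = (((p IMPLIES NOT q) XOR (s AND NOT p)) OR t)
Evaluate both on each of 128 rows (bits = p,q,r,s,t,u,v):
  row 0 [0000000]: F1=0 F2=1 (differ) -> 1
  row 1 [0000001]: F1=0 F2=1 (differ) -> 1
  row 2 [0000010]: F1=0 F2=1 (differ) -> 1
  row 3 [0000011]: F1=0 F2=1 (differ) -> 1
  row 4 [0000100]: F1=0 F2=1 (differ) -> 1
  (every remaining row is evaluated the same way; all 128 results are listed next)
Full result column, 8 rows per line (p,q,r,s fixed per line; t,u,v runs 000..111 left to right):
  rows 0-7 [p,q,r,s=0000]: 11111111  (ones: 8)
  rows 8-15 [p,q,r,s=0001]: 11110000  (ones: 4)
  rows 16-23 [p,q,r,s=0010]: 11111111  (ones: 8)
  rows 24-31 [p,q,r,s=0011]: 11110000  (ones: 4)
  rows 32-39 [p,q,r,s=0100]: 01010101  (ones: 4)
  rows 40-47 [p,q,r,s=0101]: 11110000  (ones: 4)
  rows 48-55 [p,q,r,s=0110]: 01010101  (ones: 4)
  rows 56-63 [p,q,r,s=0111]: 11110000  (ones: 4)
  rows 64-71 [p,q,r,s=1000]: 11111111  (ones: 8)
  rows 72-79 [p,q,r,s=1001]: 00000000  (ones: 0)
  rows 80-87 [p,q,r,s=1010]: 11111111  (ones: 8)
  rows 88-95 [p,q,r,s=1011]: 00000000  (ones: 0)
  rows 96-103 [p,q,r,s=1100]: 10100101  (ones: 4)
  rows 104-111 [p,q,r,s=1101]: 11110000  (ones: 4)
  rows 112-119 [p,q,r,s=1110]: 10100101  (ones: 4)
  rows 120-127 [p,q,r,s=1111]: 11110000  (ones: 4)
Disagreements = 8+4+8+4+4+4+4+4+8+0+8+0+4+4+4+4 = 72

72


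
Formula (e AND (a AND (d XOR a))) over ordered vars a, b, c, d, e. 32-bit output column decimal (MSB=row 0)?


Formula: (e AND (a AND (d XOR a))) over a, b, c, d, e (32 rows)
Evaluate each row (bits = a,b,c,d,e, MSB first):
  row 0 [00000]: (0 AND (0 AND (0 XOR 0))) -> 0
  row 1 [00001]: (1 AND (0 AND (0 XOR 0))) -> 0
  row 2 [00010]: (0 AND (0 AND (1 XOR 0))) -> 0
  row 3 [00011]: (1 AND (0 AND (1 XOR 0))) -> 0
  row 4 [00100]: (0 AND (0 AND (0 XOR 0))) -> 0
  row 5 [00101]: (1 AND (0 AND (0 XOR 0))) -> 0
  row 6 [00110]: (0 AND (0 AND (1 XOR 0))) -> 0
  row 7 [00111]: (1 AND (0 AND (1 XOR 0))) -> 0
  row 8 [01000]: (0 AND (0 AND (0 XOR 0))) -> 0
  row 9 [01001]: (1 AND (0 AND (0 XOR 0))) -> 0
  row 10 [01010]: (0 AND (0 AND (1 XOR 0))) -> 0
  row 11 [01011]: (1 AND (0 AND (1 XOR 0))) -> 0
  row 12 [01100]: (0 AND (0 AND (0 XOR 0))) -> 0
  row 13 [01101]: (1 AND (0 AND (0 XOR 0))) -> 0
  row 14 [01110]: (0 AND (0 AND (1 XOR 0))) -> 0
  row 15 [01111]: (1 AND (0 AND (1 XOR 0))) -> 0
  row 16 [10000]: (0 AND (1 AND (0 XOR 1))) -> 0
  row 17 [10001]: (1 AND (1 AND (0 XOR 1))) -> 1
  row 18 [10010]: (0 AND (1 AND (1 XOR 1))) -> 0
  row 19 [10011]: (1 AND (1 AND (1 XOR 1))) -> 0
  row 20 [10100]: (0 AND (1 AND (0 XOR 1))) -> 0
  row 21 [10101]: (1 AND (1 AND (0 XOR 1))) -> 1
  row 22 [10110]: (0 AND (1 AND (1 XOR 1))) -> 0
  row 23 [10111]: (1 AND (1 AND (1 XOR 1))) -> 0
  row 24 [11000]: (0 AND (1 AND (0 XOR 1))) -> 0
  row 25 [11001]: (1 AND (1 AND (0 XOR 1))) -> 1
  row 26 [11010]: (0 AND (1 AND (1 XOR 1))) -> 0
  row 27 [11011]: (1 AND (1 AND (1 XOR 1))) -> 0
  row 28 [11100]: (0 AND (1 AND (0 XOR 1))) -> 0
  row 29 [11101]: (1 AND (1 AND (0 XOR 1))) -> 1
  row 30 [11110]: (0 AND (1 AND (1 XOR 1))) -> 0
  row 31 [11111]: (1 AND (1 AND (1 XOR 1))) -> 0
Full result column, 4 rows per line (a,b,c fixed per line; d,e runs 00..11 left to right):
  rows 0-3 [a,b,c=000]: 0000  = hex 0
  rows 4-7 [a,b,c=001]: 0000  = hex 0
  rows 8-11 [a,b,c=010]: 0000  = hex 0
  rows 12-15 [a,b,c=011]: 0000  = hex 0
  rows 16-19 [a,b,c=100]: 0100  = hex 4
  rows 20-23 [a,b,c=101]: 0100  = hex 4
  rows 24-27 [a,b,c=110]: 0100  = hex 4
  rows 28-31 [a,b,c=111]: 0100  = hex 4
Output column (row 0 .. row 31) = 00000000000000000100010001000100
Output column grouped in 4s = 0000 0000 0000 0000 0100 0100 0100 0100 = 0x00004444
Convert to decimal digit by digit (value = value*16 + digit):
  0 -> 0
  0*16 + 0 = 0
  0*16 + 0 = 0
  0*16 + 0 = 0
  0*16 + 4 = 4
  4*16 + 4 = 68
  68*16 + 4 = 1092
  1092*16 + 4 = 17476
Decimal = 17476

17476


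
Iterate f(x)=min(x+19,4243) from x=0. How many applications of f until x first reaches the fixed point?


Step 1: x=0, cap=4243, increment=19
Step 2: x grows by 19 each step until capped at 4243; fixed point is x=4243
Step 3: iterations = ceil(4243/19) = 224

224


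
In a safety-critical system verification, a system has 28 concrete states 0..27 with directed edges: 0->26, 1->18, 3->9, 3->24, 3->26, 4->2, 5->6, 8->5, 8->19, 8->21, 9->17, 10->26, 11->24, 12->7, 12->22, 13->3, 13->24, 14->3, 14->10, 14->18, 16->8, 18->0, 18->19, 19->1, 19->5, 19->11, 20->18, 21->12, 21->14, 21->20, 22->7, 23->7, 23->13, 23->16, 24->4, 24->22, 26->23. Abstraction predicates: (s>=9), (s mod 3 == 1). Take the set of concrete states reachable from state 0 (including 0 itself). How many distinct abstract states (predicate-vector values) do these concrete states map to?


BFS from 0:
Concrete reachable: {0, 1, 2, 3, 4, 5, 6, 7, 8, 9, 10, 11, 12, 13, 14, 16, 17, 18, 19, 20, 21, 22, 23, 24, 26}
Abstract via predicates (s>=9), (s mod 3 == 1):
  (0,0) <- {0, 2, 3, 5, 6, 8}
  (0,1) <- {1, 4, 7}
  (1,0) <- {9, 11, 12, 14, 17, 18, 20, 21, 23, 24, 26}
  (1,1) <- {10, 13, 16, 19, 22}
Distinct abstract states = 4

4


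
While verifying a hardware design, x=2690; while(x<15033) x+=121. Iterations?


Step 1: x goes from 2690 toward 15033 by 121; the body runs while x<15033, so iterations = ceil((bound-start)/step)
Step 2: Distance=12343
Step 3: ceil(12343/121)=103

103


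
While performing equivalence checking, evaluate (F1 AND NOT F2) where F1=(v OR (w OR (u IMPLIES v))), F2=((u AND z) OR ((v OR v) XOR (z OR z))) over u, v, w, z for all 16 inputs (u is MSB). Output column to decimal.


F1 = (v OR (w OR (u IMPLIES v)))
F2 = ((u AND z) OR ((v OR v) XOR (z OR z)))
Counterexample to F1=>F2 is where F1=1 and F2=0.
Evaluate each row (bits = u,v,w,z, MSB first):
  row 0 [0000]: F1=1 F2=0 -> F1&~F2 -> 1
  row 1 [0001]: F1=1 F2=1 -> F1&~F2 -> 0
  row 2 [0010]: F1=1 F2=0 -> F1&~F2 -> 1
  row 3 [0011]: F1=1 F2=1 -> F1&~F2 -> 0
  row 4 [0100]: F1=1 F2=1 -> F1&~F2 -> 0
  row 5 [0101]: F1=1 F2=0 -> F1&~F2 -> 1
  row 6 [0110]: F1=1 F2=1 -> F1&~F2 -> 0
  row 7 [0111]: F1=1 F2=0 -> F1&~F2 -> 1
  row 8 [1000]: F1=0 F2=0 -> F1&~F2 -> 0
  row 9 [1001]: F1=0 F2=1 -> F1&~F2 -> 0
  row 10 [1010]: F1=1 F2=0 -> F1&~F2 -> 1
  row 11 [1011]: F1=1 F2=1 -> F1&~F2 -> 0
  row 12 [1100]: F1=1 F2=1 -> F1&~F2 -> 0
  row 13 [1101]: F1=1 F2=1 -> F1&~F2 -> 0
  row 14 [1110]: F1=1 F2=1 -> F1&~F2 -> 0
  row 15 [1111]: F1=1 F2=1 -> F1&~F2 -> 0
Full result column, 4 rows per line (u,v fixed per line; w,z runs 00..11 left to right):
  rows 0-3 [u,v=00]: 1010  = hex A
  rows 4-7 [u,v=01]: 0101  = hex 5
  rows 8-11 [u,v=10]: 0010  = hex 2
  rows 12-15 [u,v=11]: 0000  = hex 0
Counterexample vector (row 0 .. row 15) = 1010010100100000
Output column grouped in 4s = 1010 0101 0010 0000 = 0xA520
Convert to decimal digit by digit (value = value*16 + digit):
  A -> 10
  10*16 + 5 = 165
  165*16 + 2 = 2642
  2642*16 + 0 = 42272
Decimal = 42272

42272


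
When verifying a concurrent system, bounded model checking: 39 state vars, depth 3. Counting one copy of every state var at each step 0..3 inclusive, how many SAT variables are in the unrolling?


BMC unrolls to depth k, creating one copy of each state var for steps 0..k.
Step count = 3 + 1 = 4 (steps 0 through 3)
Vars per step = 39
Total = 39 * 4 = 156

156


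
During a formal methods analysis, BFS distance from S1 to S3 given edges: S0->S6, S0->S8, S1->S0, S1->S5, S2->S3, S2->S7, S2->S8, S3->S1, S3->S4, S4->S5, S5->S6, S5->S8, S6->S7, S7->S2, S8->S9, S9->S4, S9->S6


BFS layer-by-layer from S1:
  dist 0: {S1}
  dist 1: {S0, S5}
  dist 2: {S6, S8}
  dist 3: {S7, S9}
  dist 4: {S2, S4}
  dist 5: {S3}
  -> S3 reached at distance 5
Shortest path length = 5

5


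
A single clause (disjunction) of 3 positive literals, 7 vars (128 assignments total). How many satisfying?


Step 1: Total=2^7=128
Step 2: Unsat when all 3 false: 2^4=16
Step 3: Sat=128-16=112

112


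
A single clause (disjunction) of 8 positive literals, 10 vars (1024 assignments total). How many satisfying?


Step 1: Total=2^10=1024
Step 2: Unsat when all 8 false: 2^2=4
Step 3: Sat=1024-4=1020

1020


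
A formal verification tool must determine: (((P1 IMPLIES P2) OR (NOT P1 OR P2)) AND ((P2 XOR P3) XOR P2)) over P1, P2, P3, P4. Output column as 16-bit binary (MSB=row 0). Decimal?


Formula: (((P1 IMPLIES P2) OR (NOT P1 OR P2)) AND ((P2 XOR P3) XOR P2)) over P1, P2, P3, P4 (16 rows)
Evaluate each row (bits = P1,P2,P3,P4, MSB first):
  row 0 [0000]: (((0 IMPLIES 0) OR (NOT 0 OR 0)) AND ((0 XOR 0) XOR 0)) -> 0
  row 1 [0001]: (((0 IMPLIES 0) OR (NOT 0 OR 0)) AND ((0 XOR 0) XOR 0)) -> 0
  row 2 [0010]: (((0 IMPLIES 0) OR (NOT 0 OR 0)) AND ((0 XOR 1) XOR 0)) -> 1
  row 3 [0011]: (((0 IMPLIES 0) OR (NOT 0 OR 0)) AND ((0 XOR 1) XOR 0)) -> 1
  row 4 [0100]: (((0 IMPLIES 1) OR (NOT 0 OR 1)) AND ((1 XOR 0) XOR 1)) -> 0
  row 5 [0101]: (((0 IMPLIES 1) OR (NOT 0 OR 1)) AND ((1 XOR 0) XOR 1)) -> 0
  row 6 [0110]: (((0 IMPLIES 1) OR (NOT 0 OR 1)) AND ((1 XOR 1) XOR 1)) -> 1
  row 7 [0111]: (((0 IMPLIES 1) OR (NOT 0 OR 1)) AND ((1 XOR 1) XOR 1)) -> 1
  row 8 [1000]: (((1 IMPLIES 0) OR (NOT 1 OR 0)) AND ((0 XOR 0) XOR 0)) -> 0
  row 9 [1001]: (((1 IMPLIES 0) OR (NOT 1 OR 0)) AND ((0 XOR 0) XOR 0)) -> 0
  row 10 [1010]: (((1 IMPLIES 0) OR (NOT 1 OR 0)) AND ((0 XOR 1) XOR 0)) -> 0
  row 11 [1011]: (((1 IMPLIES 0) OR (NOT 1 OR 0)) AND ((0 XOR 1) XOR 0)) -> 0
  row 12 [1100]: (((1 IMPLIES 1) OR (NOT 1 OR 1)) AND ((1 XOR 0) XOR 1)) -> 0
  row 13 [1101]: (((1 IMPLIES 1) OR (NOT 1 OR 1)) AND ((1 XOR 0) XOR 1)) -> 0
  row 14 [1110]: (((1 IMPLIES 1) OR (NOT 1 OR 1)) AND ((1 XOR 1) XOR 1)) -> 1
  row 15 [1111]: (((1 IMPLIES 1) OR (NOT 1 OR 1)) AND ((1 XOR 1) XOR 1)) -> 1
Full result column, 4 rows per line (P1,P2 fixed per line; P3,P4 runs 00..11 left to right):
  rows 0-3 [P1,P2=00]: 0011  = hex 3
  rows 4-7 [P1,P2=01]: 0011  = hex 3
  rows 8-11 [P1,P2=10]: 0000  = hex 0
  rows 12-15 [P1,P2=11]: 0011  = hex 3
Output column (row 0 .. row 15) = 0011001100000011
Output column grouped in 4s = 0011 0011 0000 0011 = 0x3303
Convert to decimal digit by digit (value = value*16 + digit):
  3 -> 3
  3*16 + 3 = 51
  51*16 + 0 = 816
  816*16 + 3 = 13059
Decimal = 13059

13059


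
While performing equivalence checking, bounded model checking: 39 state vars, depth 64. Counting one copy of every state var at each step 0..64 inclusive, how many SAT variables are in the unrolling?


BMC unrolls to depth k, creating one copy of each state var for steps 0..k.
Step count = 64 + 1 = 65 (steps 0 through 64)
Vars per step = 39
Total = 39 * 65 = 2535

2535


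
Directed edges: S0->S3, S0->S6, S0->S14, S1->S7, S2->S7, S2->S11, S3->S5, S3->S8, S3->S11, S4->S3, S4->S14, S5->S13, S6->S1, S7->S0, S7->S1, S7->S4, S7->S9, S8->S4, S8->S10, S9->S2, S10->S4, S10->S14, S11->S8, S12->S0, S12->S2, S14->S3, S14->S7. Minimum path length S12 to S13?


BFS layer-by-layer from S12:
  dist 0: {S12}
  dist 1: {S0, S2}
  dist 2: {S3, S6, S7, S11, S14}
  dist 3: {S1, S4, S5, S8, S9}
  dist 4: {S10, S13}
  -> S13 reached at distance 4
Shortest path length = 4

4


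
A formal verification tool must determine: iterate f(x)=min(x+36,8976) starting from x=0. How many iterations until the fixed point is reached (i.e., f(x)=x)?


Step 1: x=0, cap=8976, increment=36
Step 2: x grows by 36 each step until capped at 8976; fixed point is x=8976
Step 3: iterations = ceil(8976/36) = 250

250


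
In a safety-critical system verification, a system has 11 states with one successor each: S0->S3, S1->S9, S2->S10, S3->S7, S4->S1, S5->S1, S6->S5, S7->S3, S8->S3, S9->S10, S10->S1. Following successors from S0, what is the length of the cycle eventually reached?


Trace from S0 until a state repeats:
  S0 -> S3 -> S7 -> S3
S3 first seen at step 1, revisited at step 3.
Cycle length = 3 - 1 = 2

2


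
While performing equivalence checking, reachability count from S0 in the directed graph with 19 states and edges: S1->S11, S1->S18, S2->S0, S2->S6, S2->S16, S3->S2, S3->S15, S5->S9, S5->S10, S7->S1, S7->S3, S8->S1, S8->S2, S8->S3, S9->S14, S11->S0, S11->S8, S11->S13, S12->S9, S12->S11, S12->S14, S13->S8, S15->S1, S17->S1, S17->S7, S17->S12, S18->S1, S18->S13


BFS from S0:
  layer 0: {S0}
Reachable set: {S0}
Count = 1

1


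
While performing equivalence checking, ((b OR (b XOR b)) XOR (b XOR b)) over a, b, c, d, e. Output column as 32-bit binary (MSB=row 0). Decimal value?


Formula: ((b OR (b XOR b)) XOR (b XOR b)) over a, b, c, d, e (32 rows)
Evaluate each row (bits = a,b,c,d,e, MSB first):
  row 0 [00000]: ((0 OR (0 XOR 0)) XOR (0 XOR 0)) -> 0
  row 1 [00001]: ((0 OR (0 XOR 0)) XOR (0 XOR 0)) -> 0
  row 2 [00010]: ((0 OR (0 XOR 0)) XOR (0 XOR 0)) -> 0
  row 3 [00011]: ((0 OR (0 XOR 0)) XOR (0 XOR 0)) -> 0
  row 4 [00100]: ((0 OR (0 XOR 0)) XOR (0 XOR 0)) -> 0
  row 5 [00101]: ((0 OR (0 XOR 0)) XOR (0 XOR 0)) -> 0
  row 6 [00110]: ((0 OR (0 XOR 0)) XOR (0 XOR 0)) -> 0
  row 7 [00111]: ((0 OR (0 XOR 0)) XOR (0 XOR 0)) -> 0
  row 8 [01000]: ((1 OR (1 XOR 1)) XOR (1 XOR 1)) -> 1
  row 9 [01001]: ((1 OR (1 XOR 1)) XOR (1 XOR 1)) -> 1
  row 10 [01010]: ((1 OR (1 XOR 1)) XOR (1 XOR 1)) -> 1
  row 11 [01011]: ((1 OR (1 XOR 1)) XOR (1 XOR 1)) -> 1
  row 12 [01100]: ((1 OR (1 XOR 1)) XOR (1 XOR 1)) -> 1
  row 13 [01101]: ((1 OR (1 XOR 1)) XOR (1 XOR 1)) -> 1
  row 14 [01110]: ((1 OR (1 XOR 1)) XOR (1 XOR 1)) -> 1
  row 15 [01111]: ((1 OR (1 XOR 1)) XOR (1 XOR 1)) -> 1
  row 16 [10000]: ((0 OR (0 XOR 0)) XOR (0 XOR 0)) -> 0
  row 17 [10001]: ((0 OR (0 XOR 0)) XOR (0 XOR 0)) -> 0
  row 18 [10010]: ((0 OR (0 XOR 0)) XOR (0 XOR 0)) -> 0
  row 19 [10011]: ((0 OR (0 XOR 0)) XOR (0 XOR 0)) -> 0
  row 20 [10100]: ((0 OR (0 XOR 0)) XOR (0 XOR 0)) -> 0
  row 21 [10101]: ((0 OR (0 XOR 0)) XOR (0 XOR 0)) -> 0
  row 22 [10110]: ((0 OR (0 XOR 0)) XOR (0 XOR 0)) -> 0
  row 23 [10111]: ((0 OR (0 XOR 0)) XOR (0 XOR 0)) -> 0
  row 24 [11000]: ((1 OR (1 XOR 1)) XOR (1 XOR 1)) -> 1
  row 25 [11001]: ((1 OR (1 XOR 1)) XOR (1 XOR 1)) -> 1
  row 26 [11010]: ((1 OR (1 XOR 1)) XOR (1 XOR 1)) -> 1
  row 27 [11011]: ((1 OR (1 XOR 1)) XOR (1 XOR 1)) -> 1
  row 28 [11100]: ((1 OR (1 XOR 1)) XOR (1 XOR 1)) -> 1
  row 29 [11101]: ((1 OR (1 XOR 1)) XOR (1 XOR 1)) -> 1
  row 30 [11110]: ((1 OR (1 XOR 1)) XOR (1 XOR 1)) -> 1
  row 31 [11111]: ((1 OR (1 XOR 1)) XOR (1 XOR 1)) -> 1
Full result column, 4 rows per line (a,b,c fixed per line; d,e runs 00..11 left to right):
  rows 0-3 [a,b,c=000]: 0000  = hex 0
  rows 4-7 [a,b,c=001]: 0000  = hex 0
  rows 8-11 [a,b,c=010]: 1111  = hex F
  rows 12-15 [a,b,c=011]: 1111  = hex F
  rows 16-19 [a,b,c=100]: 0000  = hex 0
  rows 20-23 [a,b,c=101]: 0000  = hex 0
  rows 24-27 [a,b,c=110]: 1111  = hex F
  rows 28-31 [a,b,c=111]: 1111  = hex F
Output column (row 0 .. row 31) = 00000000111111110000000011111111
Output column grouped in 4s = 0000 0000 1111 1111 0000 0000 1111 1111 = 0x00FF00FF
Convert to decimal digit by digit (value = value*16 + digit):
  0 -> 0
  0*16 + 0 = 0
  0*16 + 15 (F) = 15
  15*16 + 15 (F) = 255
  255*16 + 0 = 4080
  4080*16 + 0 = 65280
  65280*16 + 15 (F) = 1044495
  1044495*16 + 15 (F) = 16711935
Decimal = 16711935

16711935


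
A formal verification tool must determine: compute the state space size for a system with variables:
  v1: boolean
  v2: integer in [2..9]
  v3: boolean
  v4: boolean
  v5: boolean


State space = product of domain sizes of all variables.
Domain sizes:
  v1 (boolean): 2
  v2 (integer in [2..9]): 8
  v3 (boolean): 2
  v4 (boolean): 2
  v5 (boolean): 2
Product = 2 * 8 * 2 * 2 * 2 = 128

128


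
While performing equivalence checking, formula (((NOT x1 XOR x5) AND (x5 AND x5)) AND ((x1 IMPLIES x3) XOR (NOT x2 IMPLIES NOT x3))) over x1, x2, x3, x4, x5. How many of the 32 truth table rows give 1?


Formula: (((NOT x1 XOR x5) AND (x5 AND x5)) AND ((x1 IMPLIES x3) XOR (NOT x2 IMPLIES NOT x3))) over 5 vars (32 rows)
Evaluate each row (x1, x2, x3, x4, x5 as bits, MSB first):
  row 0 [00000]: (((NOT 0 XOR 0) AND (0 AND 0)) AND ((0 IMPLIES 0) XOR (NOT 0 IMPLIES NOT 0))) -> 0
  row 1 [00001]: (((NOT 0 XOR 1) AND (1 AND 1)) AND ((0 IMPLIES 0) XOR (NOT 0 IMPLIES NOT 0))) -> 0
  row 2 [00010]: (((NOT 0 XOR 0) AND (0 AND 0)) AND ((0 IMPLIES 0) XOR (NOT 0 IMPLIES NOT 0))) -> 0
  row 3 [00011]: (((NOT 0 XOR 1) AND (1 AND 1)) AND ((0 IMPLIES 0) XOR (NOT 0 IMPLIES NOT 0))) -> 0
  row 4 [00100]: (((NOT 0 XOR 0) AND (0 AND 0)) AND ((0 IMPLIES 1) XOR (NOT 0 IMPLIES NOT 1))) -> 0
  row 5 [00101]: (((NOT 0 XOR 1) AND (1 AND 1)) AND ((0 IMPLIES 1) XOR (NOT 0 IMPLIES NOT 1))) -> 0
  row 6 [00110]: (((NOT 0 XOR 0) AND (0 AND 0)) AND ((0 IMPLIES 1) XOR (NOT 0 IMPLIES NOT 1))) -> 0
  row 7 [00111]: (((NOT 0 XOR 1) AND (1 AND 1)) AND ((0 IMPLIES 1) XOR (NOT 0 IMPLIES NOT 1))) -> 0
  row 8 [01000]: (((NOT 0 XOR 0) AND (0 AND 0)) AND ((0 IMPLIES 0) XOR (NOT 1 IMPLIES NOT 0))) -> 0
  row 9 [01001]: (((NOT 0 XOR 1) AND (1 AND 1)) AND ((0 IMPLIES 0) XOR (NOT 1 IMPLIES NOT 0))) -> 0
  row 10 [01010]: (((NOT 0 XOR 0) AND (0 AND 0)) AND ((0 IMPLIES 0) XOR (NOT 1 IMPLIES NOT 0))) -> 0
  row 11 [01011]: (((NOT 0 XOR 1) AND (1 AND 1)) AND ((0 IMPLIES 0) XOR (NOT 1 IMPLIES NOT 0))) -> 0
  row 12 [01100]: (((NOT 0 XOR 0) AND (0 AND 0)) AND ((0 IMPLIES 1) XOR (NOT 1 IMPLIES NOT 1))) -> 0
  row 13 [01101]: (((NOT 0 XOR 1) AND (1 AND 1)) AND ((0 IMPLIES 1) XOR (NOT 1 IMPLIES NOT 1))) -> 0
  row 14 [01110]: (((NOT 0 XOR 0) AND (0 AND 0)) AND ((0 IMPLIES 1) XOR (NOT 1 IMPLIES NOT 1))) -> 0
  row 15 [01111]: (((NOT 0 XOR 1) AND (1 AND 1)) AND ((0 IMPLIES 1) XOR (NOT 1 IMPLIES NOT 1))) -> 0
  row 16 [10000]: (((NOT 1 XOR 0) AND (0 AND 0)) AND ((1 IMPLIES 0) XOR (NOT 0 IMPLIES NOT 0))) -> 0
  row 17 [10001]: (((NOT 1 XOR 1) AND (1 AND 1)) AND ((1 IMPLIES 0) XOR (NOT 0 IMPLIES NOT 0))) -> 1
  row 18 [10010]: (((NOT 1 XOR 0) AND (0 AND 0)) AND ((1 IMPLIES 0) XOR (NOT 0 IMPLIES NOT 0))) -> 0
  row 19 [10011]: (((NOT 1 XOR 1) AND (1 AND 1)) AND ((1 IMPLIES 0) XOR (NOT 0 IMPLIES NOT 0))) -> 1
  row 20 [10100]: (((NOT 1 XOR 0) AND (0 AND 0)) AND ((1 IMPLIES 1) XOR (NOT 0 IMPLIES NOT 1))) -> 0
  row 21 [10101]: (((NOT 1 XOR 1) AND (1 AND 1)) AND ((1 IMPLIES 1) XOR (NOT 0 IMPLIES NOT 1))) -> 1
  row 22 [10110]: (((NOT 1 XOR 0) AND (0 AND 0)) AND ((1 IMPLIES 1) XOR (NOT 0 IMPLIES NOT 1))) -> 0
  row 23 [10111]: (((NOT 1 XOR 1) AND (1 AND 1)) AND ((1 IMPLIES 1) XOR (NOT 0 IMPLIES NOT 1))) -> 1
  row 24 [11000]: (((NOT 1 XOR 0) AND (0 AND 0)) AND ((1 IMPLIES 0) XOR (NOT 1 IMPLIES NOT 0))) -> 0
  row 25 [11001]: (((NOT 1 XOR 1) AND (1 AND 1)) AND ((1 IMPLIES 0) XOR (NOT 1 IMPLIES NOT 0))) -> 1
  row 26 [11010]: (((NOT 1 XOR 0) AND (0 AND 0)) AND ((1 IMPLIES 0) XOR (NOT 1 IMPLIES NOT 0))) -> 0
  row 27 [11011]: (((NOT 1 XOR 1) AND (1 AND 1)) AND ((1 IMPLIES 0) XOR (NOT 1 IMPLIES NOT 0))) -> 1
  row 28 [11100]: (((NOT 1 XOR 0) AND (0 AND 0)) AND ((1 IMPLIES 1) XOR (NOT 1 IMPLIES NOT 1))) -> 0
  row 29 [11101]: (((NOT 1 XOR 1) AND (1 AND 1)) AND ((1 IMPLIES 1) XOR (NOT 1 IMPLIES NOT 1))) -> 0
  row 30 [11110]: (((NOT 1 XOR 0) AND (0 AND 0)) AND ((1 IMPLIES 1) XOR (NOT 1 IMPLIES NOT 1))) -> 0
  row 31 [11111]: (((NOT 1 XOR 1) AND (1 AND 1)) AND ((1 IMPLIES 1) XOR (NOT 1 IMPLIES NOT 1))) -> 0
Full result column, 8 rows per line (x1,x2 fixed per line; x3,x4,x5 runs 000..111 left to right):
  rows 0-7 [x1,x2=00]: 00000000  (ones: 0)
  rows 8-15 [x1,x2=01]: 00000000  (ones: 0)
  rows 16-23 [x1,x2=10]: 01010101  (ones: 4)
  rows 24-31 [x1,x2=11]: 01010000  (ones: 2)
Count of 1-rows = 0+0+4+2 = 6

6


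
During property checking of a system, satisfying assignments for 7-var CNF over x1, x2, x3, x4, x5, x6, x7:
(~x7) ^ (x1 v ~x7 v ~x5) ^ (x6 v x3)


CNF with 3 clauses over 7 vars (128 assignments).
An assignment satisfies CNF iff every clause has >=1 true literal.
Check each row (bits = x1,x2,x3,x4,x5,x6,x7; clause T/F shown):
  row 0 [0000000]: clauses=TTF -> 0
  row 1 [0000001]: clauses=FTF -> 0
  row 2 [0000010]: clauses=TTT -> 1
  row 3 [0000011]: clauses=FTT -> 0
  row 4 [0000100]: clauses=TTF -> 0
  (every remaining row is evaluated the same way; all 128 results are listed next)
Full result column, 8 rows per line (x1,x2,x3,x4 fixed per line; x5,x6,x7 runs 000..111 left to right):
  rows 0-7 [x1,x2,x3,x4=0000]: 00100010  (ones: 2)
  rows 8-15 [x1,x2,x3,x4=0001]: 00100010  (ones: 2)
  rows 16-23 [x1,x2,x3,x4=0010]: 10101010  (ones: 4)
  rows 24-31 [x1,x2,x3,x4=0011]: 10101010  (ones: 4)
  rows 32-39 [x1,x2,x3,x4=0100]: 00100010  (ones: 2)
  rows 40-47 [x1,x2,x3,x4=0101]: 00100010  (ones: 2)
  rows 48-55 [x1,x2,x3,x4=0110]: 10101010  (ones: 4)
  rows 56-63 [x1,x2,x3,x4=0111]: 10101010  (ones: 4)
  rows 64-71 [x1,x2,x3,x4=1000]: 00100010  (ones: 2)
  rows 72-79 [x1,x2,x3,x4=1001]: 00100010  (ones: 2)
  rows 80-87 [x1,x2,x3,x4=1010]: 10101010  (ones: 4)
  rows 88-95 [x1,x2,x3,x4=1011]: 10101010  (ones: 4)
  rows 96-103 [x1,x2,x3,x4=1100]: 00100010  (ones: 2)
  rows 104-111 [x1,x2,x3,x4=1101]: 00100010  (ones: 2)
  rows 112-119 [x1,x2,x3,x4=1110]: 10101010  (ones: 4)
  rows 120-127 [x1,x2,x3,x4=1111]: 10101010  (ones: 4)
Satisfying assignments = 2+2+4+4+2+2+4+4+2+2+4+4+2+2+4+4 = 48

48


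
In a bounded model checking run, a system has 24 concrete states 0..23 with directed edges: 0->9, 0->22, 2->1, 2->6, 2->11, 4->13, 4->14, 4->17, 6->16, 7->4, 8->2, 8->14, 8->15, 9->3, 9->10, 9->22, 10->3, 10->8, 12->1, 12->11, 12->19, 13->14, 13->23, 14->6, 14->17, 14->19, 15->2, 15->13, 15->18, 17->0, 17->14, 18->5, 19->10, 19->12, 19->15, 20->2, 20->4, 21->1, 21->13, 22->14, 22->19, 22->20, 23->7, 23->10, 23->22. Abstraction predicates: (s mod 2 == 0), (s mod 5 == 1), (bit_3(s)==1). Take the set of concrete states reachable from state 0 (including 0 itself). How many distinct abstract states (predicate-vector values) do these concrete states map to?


BFS from 0:
Concrete reachable: {0, 1, 2, 3, 4, 5, 6, 7, 8, 9, 10, 11, 12, 13, 14, 15, 16, 17, 18, 19, 20, 22, 23}
Abstract via predicates (s mod 2 == 0), (s mod 5 == 1), (bit_3(s)==1):
  (0,0,0) <- {3, 5, 7, 17, 19, 23}
  (0,0,1) <- {9, 13, 15}
  (0,1,0) <- {1}
  (0,1,1) <- {11}
  (1,0,0) <- {0, 2, 4, 18, 20, 22}
  (1,0,1) <- {8, 10, 12, 14}
  (1,1,0) <- {6, 16}
Distinct abstract states = 7

7


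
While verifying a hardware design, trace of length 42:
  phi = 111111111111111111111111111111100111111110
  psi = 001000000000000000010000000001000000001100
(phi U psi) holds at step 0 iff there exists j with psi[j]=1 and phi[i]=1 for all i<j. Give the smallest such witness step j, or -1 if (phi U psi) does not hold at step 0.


(phi U psi) at 0: need smallest j with psi[j]=1 and phi[i]=1 for all i in [0,j).
Scan from step 0:
  step 0: phi=1, psi=0 -> continue
  step 1: phi=1, psi=0 -> continue
  step 2: psi=1 and phi held for [0,2) -> witness found
Witness step = 2

2


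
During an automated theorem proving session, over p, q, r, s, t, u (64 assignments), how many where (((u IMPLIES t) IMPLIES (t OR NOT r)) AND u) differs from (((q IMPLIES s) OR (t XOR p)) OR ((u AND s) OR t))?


F1 = (((u IMPLIES t) IMPLIES (t OR NOT r)) AND u)
F2 = (((q IMPLIES s) OR (t XOR p)) OR ((u AND s) OR t))
Evaluate both on each of 64 rows (bits = p,q,r,s,t,u):
  row 0 [000000]: F1=0 F2=1 (differ) -> 1
  row 1 [000001]: F1=1 F2=1 -> 0
  row 2 [000010]: F1=0 F2=1 (differ) -> 1
  row 3 [000011]: F1=1 F2=1 -> 0
  row 4 [000100]: F1=0 F2=1 (differ) -> 1
  (every remaining row is evaluated the same way; all 64 results are listed next)
Full result column, 8 rows per line (p,q,r fixed per line; s,t,u runs 000..111 left to right):
  rows 0-7 [p,q,r=000]: 10101010  (ones: 4)
  rows 8-15 [p,q,r=001]: 10101010  (ones: 4)
  rows 16-23 [p,q,r=010]: 01101010  (ones: 4)
  rows 24-31 [p,q,r=011]: 01101010  (ones: 4)
  rows 32-39 [p,q,r=100]: 10101010  (ones: 4)
  rows 40-47 [p,q,r=101]: 10101010  (ones: 4)
  rows 48-55 [p,q,r=110]: 10101010  (ones: 4)
  rows 56-63 [p,q,r=111]: 10101010  (ones: 4)
Disagreements = 4+4+4+4+4+4+4+4 = 32

32


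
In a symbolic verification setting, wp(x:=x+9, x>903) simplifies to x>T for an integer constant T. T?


Formula: wp(x:=E, P) = P[E/x] (substitute E for x in postcondition)
Step 1: Postcondition: x>903
Step 2: Substitute x+9 for x: x+9>903
Step 3: Solve for x: x > 903-9 = 894

894


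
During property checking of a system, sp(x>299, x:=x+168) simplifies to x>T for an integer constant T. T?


Formula: sp(P, x:=E) = exists old_x. (x = E[old_x/x]) AND P[old_x/x] (old_x is the value of x before the assignment; eliminate old_x by solving x = E[old_x/x] for old_x)
Step 1: Precondition P: x>299, i.e. old_x > 299
Step 2: Assignment gives x = old_x + 168, so old_x = x - 168
Step 3: Substitute into P: x - 168 > 299
Step 4: Simplify: x > 299+168 = 467

467


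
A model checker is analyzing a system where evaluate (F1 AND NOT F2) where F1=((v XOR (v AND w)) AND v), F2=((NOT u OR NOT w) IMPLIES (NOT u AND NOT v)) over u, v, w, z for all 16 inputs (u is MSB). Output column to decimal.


F1 = ((v XOR (v AND w)) AND v)
F2 = ((NOT u OR NOT w) IMPLIES (NOT u AND NOT v))
Counterexample to F1=>F2 is where F1=1 and F2=0.
Evaluate each row (bits = u,v,w,z, MSB first):
  row 0 [0000]: F1=0 F2=1 -> F1&~F2 -> 0
  row 1 [0001]: F1=0 F2=1 -> F1&~F2 -> 0
  row 2 [0010]: F1=0 F2=1 -> F1&~F2 -> 0
  row 3 [0011]: F1=0 F2=1 -> F1&~F2 -> 0
  row 4 [0100]: F1=1 F2=0 -> F1&~F2 -> 1
  row 5 [0101]: F1=1 F2=0 -> F1&~F2 -> 1
  row 6 [0110]: F1=0 F2=0 -> F1&~F2 -> 0
  row 7 [0111]: F1=0 F2=0 -> F1&~F2 -> 0
  row 8 [1000]: F1=0 F2=0 -> F1&~F2 -> 0
  row 9 [1001]: F1=0 F2=0 -> F1&~F2 -> 0
  row 10 [1010]: F1=0 F2=1 -> F1&~F2 -> 0
  row 11 [1011]: F1=0 F2=1 -> F1&~F2 -> 0
  row 12 [1100]: F1=1 F2=0 -> F1&~F2 -> 1
  row 13 [1101]: F1=1 F2=0 -> F1&~F2 -> 1
  row 14 [1110]: F1=0 F2=1 -> F1&~F2 -> 0
  row 15 [1111]: F1=0 F2=1 -> F1&~F2 -> 0
Full result column, 4 rows per line (u,v fixed per line; w,z runs 00..11 left to right):
  rows 0-3 [u,v=00]: 0000  = hex 0
  rows 4-7 [u,v=01]: 1100  = hex C
  rows 8-11 [u,v=10]: 0000  = hex 0
  rows 12-15 [u,v=11]: 1100  = hex C
Counterexample vector (row 0 .. row 15) = 0000110000001100
Output column grouped in 4s = 0000 1100 0000 1100 = 0x0C0C
Convert to decimal digit by digit (value = value*16 + digit):
  0 -> 0
  0*16 + 12 (C) = 12
  12*16 + 0 = 192
  192*16 + 12 (C) = 3084
Decimal = 3084

3084
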